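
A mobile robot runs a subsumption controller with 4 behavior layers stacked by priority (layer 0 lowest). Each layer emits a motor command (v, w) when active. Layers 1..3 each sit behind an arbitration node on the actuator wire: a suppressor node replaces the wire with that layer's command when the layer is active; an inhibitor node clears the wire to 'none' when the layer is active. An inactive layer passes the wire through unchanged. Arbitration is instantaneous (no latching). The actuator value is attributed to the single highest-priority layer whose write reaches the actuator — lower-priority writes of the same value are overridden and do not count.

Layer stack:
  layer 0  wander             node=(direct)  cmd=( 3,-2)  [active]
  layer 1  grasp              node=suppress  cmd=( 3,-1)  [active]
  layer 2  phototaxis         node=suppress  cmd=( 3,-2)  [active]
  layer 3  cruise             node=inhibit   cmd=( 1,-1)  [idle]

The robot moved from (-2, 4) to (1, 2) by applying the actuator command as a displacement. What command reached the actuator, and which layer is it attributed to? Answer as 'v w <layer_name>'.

displacement = (1, 2) − (-2, 4) = (3, -2)
[0] wander on; wire := (3, -2)
[1] grasp on (suppress); wire := (3, -1)
[2] phototaxis on (suppress); wire := (3, -2)
[3] cruise off; pass (3, -2)
output (3, -2) — from layer 2 (phototaxis)

3 -2 phototaxis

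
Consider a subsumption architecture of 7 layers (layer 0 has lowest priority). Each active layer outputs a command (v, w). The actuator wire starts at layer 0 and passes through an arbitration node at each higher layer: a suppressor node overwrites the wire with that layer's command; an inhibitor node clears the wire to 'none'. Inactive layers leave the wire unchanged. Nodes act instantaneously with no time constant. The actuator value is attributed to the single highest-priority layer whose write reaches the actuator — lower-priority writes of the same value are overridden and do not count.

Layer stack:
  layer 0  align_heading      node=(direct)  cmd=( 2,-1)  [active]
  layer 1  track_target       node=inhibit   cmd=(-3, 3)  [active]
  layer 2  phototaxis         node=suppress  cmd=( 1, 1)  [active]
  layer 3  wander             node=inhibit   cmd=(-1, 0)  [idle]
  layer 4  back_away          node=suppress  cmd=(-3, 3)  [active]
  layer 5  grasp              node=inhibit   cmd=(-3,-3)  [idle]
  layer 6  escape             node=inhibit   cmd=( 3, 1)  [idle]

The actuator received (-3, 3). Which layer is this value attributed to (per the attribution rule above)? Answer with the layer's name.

[0] align_heading on; wire := (2, -1)
[1] track_target on (inhibit); wire := none
[2] phototaxis on (suppress); wire := (1, 1)
[3] wander off; pass (1, 1)
[4] back_away on (suppress); wire := (-3, 3)
[5] grasp off; pass (-3, 3)
[6] escape off; pass (-3, 3)
output (-3, 3)
last writer: layer 4 = back_away

back_away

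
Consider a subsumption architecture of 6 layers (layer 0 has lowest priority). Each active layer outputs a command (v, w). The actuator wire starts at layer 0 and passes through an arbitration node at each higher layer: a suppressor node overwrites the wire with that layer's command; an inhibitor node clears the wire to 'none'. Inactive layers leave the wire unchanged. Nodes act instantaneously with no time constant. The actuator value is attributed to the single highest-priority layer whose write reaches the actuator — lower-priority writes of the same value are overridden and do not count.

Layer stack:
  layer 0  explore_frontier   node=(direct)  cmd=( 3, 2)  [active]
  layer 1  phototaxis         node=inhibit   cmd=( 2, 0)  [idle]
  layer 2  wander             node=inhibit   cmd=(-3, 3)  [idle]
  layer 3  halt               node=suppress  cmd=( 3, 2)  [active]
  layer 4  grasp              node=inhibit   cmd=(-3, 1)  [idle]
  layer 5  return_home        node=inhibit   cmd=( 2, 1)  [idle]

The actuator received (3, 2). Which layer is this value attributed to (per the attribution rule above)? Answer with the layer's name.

halt

[0] explore_frontier on; wire := (3, 2)
[1] phototaxis off; pass (3, 2)
[2] wander off; pass (3, 2)
[3] halt on (suppress); wire := (3, 2)
[4] grasp off; pass (3, 2)
[5] return_home off; pass (3, 2)
output (3, 2)
last writer: layer 3 = halt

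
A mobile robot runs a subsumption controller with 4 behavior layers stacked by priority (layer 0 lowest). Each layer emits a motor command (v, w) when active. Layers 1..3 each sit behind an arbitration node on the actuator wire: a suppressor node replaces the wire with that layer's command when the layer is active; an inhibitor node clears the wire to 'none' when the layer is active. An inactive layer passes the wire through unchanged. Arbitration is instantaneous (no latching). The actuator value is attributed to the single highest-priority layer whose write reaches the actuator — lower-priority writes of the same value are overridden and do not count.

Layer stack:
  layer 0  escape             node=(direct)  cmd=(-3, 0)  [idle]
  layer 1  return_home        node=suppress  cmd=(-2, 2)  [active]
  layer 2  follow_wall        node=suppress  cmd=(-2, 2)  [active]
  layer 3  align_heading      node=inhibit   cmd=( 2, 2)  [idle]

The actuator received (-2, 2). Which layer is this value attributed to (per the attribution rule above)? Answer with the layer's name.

follow_wall

[0] escape off; wire := none
[1] return_home on (suppress); wire := (-2, 2)
[2] follow_wall on (suppress); wire := (-2, 2)
[3] align_heading off; pass (-2, 2)
output (-2, 2)
last writer: layer 2 = follow_wall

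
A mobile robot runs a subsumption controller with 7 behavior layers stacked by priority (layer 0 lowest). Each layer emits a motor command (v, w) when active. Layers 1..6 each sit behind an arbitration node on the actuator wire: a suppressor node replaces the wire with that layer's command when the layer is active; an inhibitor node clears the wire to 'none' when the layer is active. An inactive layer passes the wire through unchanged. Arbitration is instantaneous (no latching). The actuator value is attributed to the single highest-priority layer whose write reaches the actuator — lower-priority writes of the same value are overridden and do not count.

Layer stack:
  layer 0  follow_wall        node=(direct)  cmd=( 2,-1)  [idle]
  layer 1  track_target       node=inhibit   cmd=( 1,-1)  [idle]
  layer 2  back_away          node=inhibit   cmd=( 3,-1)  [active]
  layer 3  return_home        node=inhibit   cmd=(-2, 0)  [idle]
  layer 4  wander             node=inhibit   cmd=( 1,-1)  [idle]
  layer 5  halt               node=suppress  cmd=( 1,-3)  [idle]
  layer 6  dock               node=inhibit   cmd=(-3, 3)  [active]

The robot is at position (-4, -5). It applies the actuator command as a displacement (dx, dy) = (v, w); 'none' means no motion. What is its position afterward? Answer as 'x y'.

-4 -5

[0] follow_wall off; wire := none
[1] track_target off; pass none
[2] back_away on (inhibit); wire := none
[3] return_home off; pass none
[4] wander off; pass none
[5] halt off; pass none
[6] dock on (inhibit); wire := none
output none
position: (-4, -5) + none = (-4, -5)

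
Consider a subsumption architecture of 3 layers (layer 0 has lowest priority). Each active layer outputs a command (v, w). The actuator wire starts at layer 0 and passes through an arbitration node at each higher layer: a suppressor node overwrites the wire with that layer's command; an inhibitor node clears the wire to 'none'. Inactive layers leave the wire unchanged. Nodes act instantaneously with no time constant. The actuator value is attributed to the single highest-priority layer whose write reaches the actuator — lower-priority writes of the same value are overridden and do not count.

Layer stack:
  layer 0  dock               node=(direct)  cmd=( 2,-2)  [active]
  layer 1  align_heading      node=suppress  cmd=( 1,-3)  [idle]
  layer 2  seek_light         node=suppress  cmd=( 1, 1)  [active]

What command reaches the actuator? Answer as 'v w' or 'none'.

1 1

L0 dock: active, feeds wire = (2, -2)
L1 align_heading: idle → wire stays (2, -2)
L2 seek_light: active, suppressor → wire = (1, 1)
actuator = (1, 1)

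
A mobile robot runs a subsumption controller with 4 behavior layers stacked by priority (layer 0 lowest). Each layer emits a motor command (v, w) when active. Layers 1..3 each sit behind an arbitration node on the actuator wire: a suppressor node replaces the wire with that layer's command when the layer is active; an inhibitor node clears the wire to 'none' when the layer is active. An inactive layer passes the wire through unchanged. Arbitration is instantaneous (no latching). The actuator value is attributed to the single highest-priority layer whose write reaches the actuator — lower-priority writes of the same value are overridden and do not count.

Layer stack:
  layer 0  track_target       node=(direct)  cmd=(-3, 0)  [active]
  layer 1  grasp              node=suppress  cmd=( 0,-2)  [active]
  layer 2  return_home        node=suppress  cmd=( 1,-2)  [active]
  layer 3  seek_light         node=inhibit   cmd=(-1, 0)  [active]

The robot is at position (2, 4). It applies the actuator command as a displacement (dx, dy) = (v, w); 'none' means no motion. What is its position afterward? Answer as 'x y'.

L0 track_target: active, feeds wire = (-3, 0)
L1 grasp: active, suppressor → wire = (0, -2)
L2 return_home: active, suppressor → wire = (1, -2)
L3 seek_light: active, inhibitor → wire = none
actuator = none
position: (2, 4) + none = (2, 4)

2 4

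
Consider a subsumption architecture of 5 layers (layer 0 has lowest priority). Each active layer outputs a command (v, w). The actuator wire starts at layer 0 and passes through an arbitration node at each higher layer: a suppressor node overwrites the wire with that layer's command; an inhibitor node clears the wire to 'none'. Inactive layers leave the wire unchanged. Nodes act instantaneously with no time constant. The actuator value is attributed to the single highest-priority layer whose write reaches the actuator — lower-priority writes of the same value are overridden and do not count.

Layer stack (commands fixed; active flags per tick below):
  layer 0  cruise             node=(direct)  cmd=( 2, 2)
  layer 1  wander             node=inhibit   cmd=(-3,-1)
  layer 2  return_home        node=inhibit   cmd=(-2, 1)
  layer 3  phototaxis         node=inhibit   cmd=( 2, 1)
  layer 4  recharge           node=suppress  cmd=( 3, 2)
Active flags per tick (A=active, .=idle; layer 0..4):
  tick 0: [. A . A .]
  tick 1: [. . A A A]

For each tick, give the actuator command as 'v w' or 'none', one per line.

none
3 2

tick 0:
  layer 0 (cruise) idle — none
  layer 1 (wander) active — inhibits: none
  layer 2 (return_home) idle — unchanged: none
  layer 3 (phototaxis) active — inhibits: none
  layer 4 (recharge) idle — unchanged: none
  → actuator none
tick 1:
  layer 0 (cruise) idle — none
  layer 1 (wander) idle — unchanged: none
  layer 2 (return_home) active — inhibits: none
  layer 3 (phototaxis) active — inhibits: none
  layer 4 (recharge) active — suppresses: (3, 2)
  → actuator (3, 2)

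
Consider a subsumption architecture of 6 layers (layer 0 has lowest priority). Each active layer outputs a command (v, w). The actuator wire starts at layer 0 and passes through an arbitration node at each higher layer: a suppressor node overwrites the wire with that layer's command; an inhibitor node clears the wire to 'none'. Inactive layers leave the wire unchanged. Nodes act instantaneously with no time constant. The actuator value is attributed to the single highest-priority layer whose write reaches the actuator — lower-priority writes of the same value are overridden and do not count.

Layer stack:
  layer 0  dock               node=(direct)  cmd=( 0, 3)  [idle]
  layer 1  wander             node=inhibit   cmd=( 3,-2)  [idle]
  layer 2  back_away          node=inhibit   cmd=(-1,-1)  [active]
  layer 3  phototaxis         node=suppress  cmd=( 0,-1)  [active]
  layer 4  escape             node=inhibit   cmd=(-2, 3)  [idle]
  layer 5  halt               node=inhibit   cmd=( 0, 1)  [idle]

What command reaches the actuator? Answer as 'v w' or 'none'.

0 -1

L0 dock: idle → wire = none
L1 wander: idle → wire stays none
L2 back_away: active, inhibitor → wire = none
L3 phototaxis: active, suppressor → wire = (0, -1)
L4 escape: idle → wire stays (0, -1)
L5 halt: idle → wire stays (0, -1)
actuator = (0, -1)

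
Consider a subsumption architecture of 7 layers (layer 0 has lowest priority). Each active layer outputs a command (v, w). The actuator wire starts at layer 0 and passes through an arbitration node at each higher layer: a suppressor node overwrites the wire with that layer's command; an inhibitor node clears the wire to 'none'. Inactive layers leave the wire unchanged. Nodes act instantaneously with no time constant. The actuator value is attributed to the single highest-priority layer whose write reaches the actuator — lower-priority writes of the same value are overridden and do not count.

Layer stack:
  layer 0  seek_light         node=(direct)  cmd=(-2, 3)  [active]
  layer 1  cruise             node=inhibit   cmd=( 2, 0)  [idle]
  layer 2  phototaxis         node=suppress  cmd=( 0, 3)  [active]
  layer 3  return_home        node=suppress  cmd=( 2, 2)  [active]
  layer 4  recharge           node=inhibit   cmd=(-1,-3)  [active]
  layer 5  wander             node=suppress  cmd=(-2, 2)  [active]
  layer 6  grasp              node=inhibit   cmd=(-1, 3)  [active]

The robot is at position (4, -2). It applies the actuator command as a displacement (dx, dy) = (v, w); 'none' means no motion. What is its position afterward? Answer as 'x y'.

[0] seek_light on; wire := (-2, 3)
[1] cruise off; pass (-2, 3)
[2] phototaxis on (suppress); wire := (0, 3)
[3] return_home on (suppress); wire := (2, 2)
[4] recharge on (inhibit); wire := none
[5] wander on (suppress); wire := (-2, 2)
[6] grasp on (inhibit); wire := none
output none
position: (4, -2) + none = (4, -2)

4 -2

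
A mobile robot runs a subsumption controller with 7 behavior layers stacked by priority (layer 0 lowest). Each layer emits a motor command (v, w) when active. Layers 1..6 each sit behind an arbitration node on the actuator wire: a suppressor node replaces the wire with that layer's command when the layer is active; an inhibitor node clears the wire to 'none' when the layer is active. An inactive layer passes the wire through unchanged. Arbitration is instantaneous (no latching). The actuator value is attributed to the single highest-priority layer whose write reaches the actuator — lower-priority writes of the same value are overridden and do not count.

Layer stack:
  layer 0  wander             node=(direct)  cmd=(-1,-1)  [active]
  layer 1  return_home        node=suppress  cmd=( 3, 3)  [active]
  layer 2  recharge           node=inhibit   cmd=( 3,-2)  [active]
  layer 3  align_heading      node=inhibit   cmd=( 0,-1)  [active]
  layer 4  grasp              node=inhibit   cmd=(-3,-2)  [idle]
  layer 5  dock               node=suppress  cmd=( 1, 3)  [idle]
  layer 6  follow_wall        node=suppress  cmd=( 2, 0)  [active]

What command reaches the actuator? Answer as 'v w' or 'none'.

2 0

L0 wander: active, feeds wire = (-1, -1)
L1 return_home: active, suppressor → wire = (3, 3)
L2 recharge: active, inhibitor → wire = none
L3 align_heading: active, inhibitor → wire = none
L4 grasp: idle → wire stays none
L5 dock: idle → wire stays none
L6 follow_wall: active, suppressor → wire = (2, 0)
actuator = (2, 0)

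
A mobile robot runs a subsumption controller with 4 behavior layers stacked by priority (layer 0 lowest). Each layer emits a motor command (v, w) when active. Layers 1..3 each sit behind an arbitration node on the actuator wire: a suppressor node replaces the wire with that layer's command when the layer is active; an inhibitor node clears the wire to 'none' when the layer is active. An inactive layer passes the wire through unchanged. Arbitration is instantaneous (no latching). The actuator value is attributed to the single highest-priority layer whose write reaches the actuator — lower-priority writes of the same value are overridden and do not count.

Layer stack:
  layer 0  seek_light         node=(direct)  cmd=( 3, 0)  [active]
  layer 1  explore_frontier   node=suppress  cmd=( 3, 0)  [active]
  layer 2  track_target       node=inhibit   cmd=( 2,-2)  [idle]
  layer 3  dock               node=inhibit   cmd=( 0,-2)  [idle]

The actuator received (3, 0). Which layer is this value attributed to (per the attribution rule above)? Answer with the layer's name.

[0] seek_light on; wire := (3, 0)
[1] explore_frontier on (suppress); wire := (3, 0)
[2] track_target off; pass (3, 0)
[3] dock off; pass (3, 0)
output (3, 0)
last writer: layer 1 = explore_frontier

explore_frontier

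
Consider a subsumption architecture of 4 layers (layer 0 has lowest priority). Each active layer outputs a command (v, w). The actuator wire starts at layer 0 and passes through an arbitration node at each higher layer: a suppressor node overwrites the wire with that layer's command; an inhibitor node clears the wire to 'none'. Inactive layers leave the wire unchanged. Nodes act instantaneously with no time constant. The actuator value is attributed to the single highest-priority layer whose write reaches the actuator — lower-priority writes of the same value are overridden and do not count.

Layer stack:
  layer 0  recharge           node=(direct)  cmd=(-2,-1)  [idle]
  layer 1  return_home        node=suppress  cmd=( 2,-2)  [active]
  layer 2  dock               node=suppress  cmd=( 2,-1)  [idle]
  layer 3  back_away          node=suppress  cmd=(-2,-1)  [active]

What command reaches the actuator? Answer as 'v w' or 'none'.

L0 recharge: idle → wire = none
L1 return_home: active, suppressor → wire = (2, -2)
L2 dock: idle → wire stays (2, -2)
L3 back_away: active, suppressor → wire = (-2, -1)
actuator = (-2, -1)

-2 -1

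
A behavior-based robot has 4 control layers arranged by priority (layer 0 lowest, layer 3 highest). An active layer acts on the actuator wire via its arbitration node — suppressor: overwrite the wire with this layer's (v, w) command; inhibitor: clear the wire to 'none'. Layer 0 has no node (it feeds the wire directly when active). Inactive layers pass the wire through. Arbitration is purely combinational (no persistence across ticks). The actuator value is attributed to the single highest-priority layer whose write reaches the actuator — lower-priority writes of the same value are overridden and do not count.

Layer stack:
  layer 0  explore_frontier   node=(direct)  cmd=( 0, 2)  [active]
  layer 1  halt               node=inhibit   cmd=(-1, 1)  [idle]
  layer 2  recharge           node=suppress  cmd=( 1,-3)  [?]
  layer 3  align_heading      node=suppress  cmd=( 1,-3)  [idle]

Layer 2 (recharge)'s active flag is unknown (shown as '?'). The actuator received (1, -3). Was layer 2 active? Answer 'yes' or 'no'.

yes

If layer 2 is active=yes:
  actuator would be (1, -3)
If layer 2 is active=no:
  actuator would be (0, 2)
Observed (1, -3), so layer 2 was active.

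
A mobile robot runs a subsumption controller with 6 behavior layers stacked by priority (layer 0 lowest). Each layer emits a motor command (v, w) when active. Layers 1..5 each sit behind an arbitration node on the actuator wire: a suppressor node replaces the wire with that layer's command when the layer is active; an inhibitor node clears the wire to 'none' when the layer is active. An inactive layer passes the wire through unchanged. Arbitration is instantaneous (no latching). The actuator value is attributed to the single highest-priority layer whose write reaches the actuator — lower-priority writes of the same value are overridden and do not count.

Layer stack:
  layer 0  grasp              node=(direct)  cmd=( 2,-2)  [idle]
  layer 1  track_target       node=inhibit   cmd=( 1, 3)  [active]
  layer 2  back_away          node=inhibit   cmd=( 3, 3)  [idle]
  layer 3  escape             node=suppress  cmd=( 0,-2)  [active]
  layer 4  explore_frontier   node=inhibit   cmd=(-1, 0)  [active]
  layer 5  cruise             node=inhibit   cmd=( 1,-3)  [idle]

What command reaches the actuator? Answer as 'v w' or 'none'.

[0] grasp off; wire := none
[1] track_target on (inhibit); wire := none
[2] back_away off; pass none
[3] escape on (suppress); wire := (0, -2)
[4] explore_frontier on (inhibit); wire := none
[5] cruise off; pass none
output none

none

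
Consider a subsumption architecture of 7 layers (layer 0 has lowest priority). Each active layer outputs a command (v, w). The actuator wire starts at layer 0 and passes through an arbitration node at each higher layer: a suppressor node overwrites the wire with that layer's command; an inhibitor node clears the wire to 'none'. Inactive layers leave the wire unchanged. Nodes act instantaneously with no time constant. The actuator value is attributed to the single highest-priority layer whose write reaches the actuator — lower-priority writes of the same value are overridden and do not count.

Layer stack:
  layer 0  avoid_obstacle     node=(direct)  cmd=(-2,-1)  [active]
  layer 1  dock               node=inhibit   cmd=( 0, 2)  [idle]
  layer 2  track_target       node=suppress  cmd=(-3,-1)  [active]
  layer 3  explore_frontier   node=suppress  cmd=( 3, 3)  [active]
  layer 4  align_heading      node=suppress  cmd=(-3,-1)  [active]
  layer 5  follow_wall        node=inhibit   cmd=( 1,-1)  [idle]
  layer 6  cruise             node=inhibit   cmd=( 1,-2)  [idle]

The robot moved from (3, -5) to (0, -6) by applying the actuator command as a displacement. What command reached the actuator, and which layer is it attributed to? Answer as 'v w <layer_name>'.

displacement = (0, -6) − (3, -5) = (-3, -1)
layer 0 (avoid_obstacle) active — direct: (-2, -1)
layer 1 (dock) idle — unchanged: (-2, -1)
layer 2 (track_target) active — suppresses: (-3, -1)
layer 3 (explore_frontier) active — suppresses: (3, 3)
layer 4 (align_heading) active — suppresses: (-3, -1)
layer 5 (follow_wall) idle — unchanged: (-3, -1)
layer 6 (cruise) idle — unchanged: (-3, -1)
→ actuator (-3, -1) — from layer 4 (align_heading)

-3 -1 align_heading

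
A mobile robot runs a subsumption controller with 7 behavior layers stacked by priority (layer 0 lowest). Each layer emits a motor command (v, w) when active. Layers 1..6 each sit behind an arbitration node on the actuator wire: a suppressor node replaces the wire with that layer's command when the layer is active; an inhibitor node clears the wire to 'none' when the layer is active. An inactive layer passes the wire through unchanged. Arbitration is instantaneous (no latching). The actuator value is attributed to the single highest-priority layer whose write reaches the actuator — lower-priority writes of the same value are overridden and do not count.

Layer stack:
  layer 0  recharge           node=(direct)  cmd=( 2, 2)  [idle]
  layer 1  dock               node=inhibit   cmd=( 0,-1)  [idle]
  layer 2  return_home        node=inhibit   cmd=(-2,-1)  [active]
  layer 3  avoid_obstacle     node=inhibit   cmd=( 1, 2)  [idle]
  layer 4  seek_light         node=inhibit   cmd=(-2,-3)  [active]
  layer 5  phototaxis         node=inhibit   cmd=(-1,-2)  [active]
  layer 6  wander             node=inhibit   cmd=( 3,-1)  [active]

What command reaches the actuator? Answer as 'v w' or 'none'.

[0] recharge off; wire := none
[1] dock off; pass none
[2] return_home on (inhibit); wire := none
[3] avoid_obstacle off; pass none
[4] seek_light on (inhibit); wire := none
[5] phototaxis on (inhibit); wire := none
[6] wander on (inhibit); wire := none
output none

none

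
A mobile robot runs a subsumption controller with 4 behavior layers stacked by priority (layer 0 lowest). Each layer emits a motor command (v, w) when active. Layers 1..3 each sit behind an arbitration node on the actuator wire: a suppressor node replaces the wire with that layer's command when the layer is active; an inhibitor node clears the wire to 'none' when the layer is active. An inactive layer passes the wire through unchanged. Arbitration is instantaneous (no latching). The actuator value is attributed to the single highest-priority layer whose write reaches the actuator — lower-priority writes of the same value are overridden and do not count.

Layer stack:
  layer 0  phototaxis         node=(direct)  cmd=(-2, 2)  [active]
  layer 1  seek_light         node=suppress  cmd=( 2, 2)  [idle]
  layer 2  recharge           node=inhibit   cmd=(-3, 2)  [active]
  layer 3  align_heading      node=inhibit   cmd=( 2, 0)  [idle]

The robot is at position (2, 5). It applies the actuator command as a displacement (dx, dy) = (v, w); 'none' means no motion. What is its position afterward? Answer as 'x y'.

[0] phototaxis on; wire := (-2, 2)
[1] seek_light off; pass (-2, 2)
[2] recharge on (inhibit); wire := none
[3] align_heading off; pass none
output none
position: (2, 5) + none = (2, 5)

2 5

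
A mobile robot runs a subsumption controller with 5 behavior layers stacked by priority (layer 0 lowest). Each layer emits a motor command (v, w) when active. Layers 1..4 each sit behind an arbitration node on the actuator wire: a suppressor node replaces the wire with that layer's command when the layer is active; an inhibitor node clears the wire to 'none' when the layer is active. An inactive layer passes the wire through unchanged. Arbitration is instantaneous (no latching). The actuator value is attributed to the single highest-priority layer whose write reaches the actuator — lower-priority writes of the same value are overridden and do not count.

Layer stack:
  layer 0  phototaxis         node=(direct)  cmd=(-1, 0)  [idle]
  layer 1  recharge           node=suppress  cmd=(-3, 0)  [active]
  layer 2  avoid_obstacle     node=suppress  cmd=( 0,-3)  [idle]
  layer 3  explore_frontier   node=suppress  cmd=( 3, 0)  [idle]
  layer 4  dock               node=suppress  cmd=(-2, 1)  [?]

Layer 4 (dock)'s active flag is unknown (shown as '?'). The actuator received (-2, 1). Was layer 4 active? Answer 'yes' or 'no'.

yes

If layer 4 is active=yes:
  actuator would be (-2, 1)
If layer 4 is active=no:
  actuator would be (-3, 0)
Observed (-2, 1), so layer 4 was active.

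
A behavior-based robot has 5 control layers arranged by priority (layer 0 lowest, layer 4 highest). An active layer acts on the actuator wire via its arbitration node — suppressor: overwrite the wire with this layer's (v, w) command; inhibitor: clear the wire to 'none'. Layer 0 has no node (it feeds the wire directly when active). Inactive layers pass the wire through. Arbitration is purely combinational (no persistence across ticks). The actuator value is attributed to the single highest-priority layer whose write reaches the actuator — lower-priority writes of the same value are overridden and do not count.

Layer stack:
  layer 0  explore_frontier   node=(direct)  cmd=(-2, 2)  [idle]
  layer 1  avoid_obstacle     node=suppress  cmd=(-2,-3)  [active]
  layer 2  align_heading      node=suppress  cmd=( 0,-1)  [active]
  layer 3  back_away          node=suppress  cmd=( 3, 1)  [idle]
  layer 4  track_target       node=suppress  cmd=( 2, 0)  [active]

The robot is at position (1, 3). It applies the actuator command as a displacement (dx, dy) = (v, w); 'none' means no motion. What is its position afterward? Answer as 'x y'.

layer 0 (explore_frontier) idle — none
layer 1 (avoid_obstacle) active — suppresses: (-2, -3)
layer 2 (align_heading) active — suppresses: (0, -1)
layer 3 (back_away) idle — unchanged: (0, -1)
layer 4 (track_target) active — suppresses: (2, 0)
→ actuator (2, 0)
position: (1, 3) + (2, 0) = (3, 3)

3 3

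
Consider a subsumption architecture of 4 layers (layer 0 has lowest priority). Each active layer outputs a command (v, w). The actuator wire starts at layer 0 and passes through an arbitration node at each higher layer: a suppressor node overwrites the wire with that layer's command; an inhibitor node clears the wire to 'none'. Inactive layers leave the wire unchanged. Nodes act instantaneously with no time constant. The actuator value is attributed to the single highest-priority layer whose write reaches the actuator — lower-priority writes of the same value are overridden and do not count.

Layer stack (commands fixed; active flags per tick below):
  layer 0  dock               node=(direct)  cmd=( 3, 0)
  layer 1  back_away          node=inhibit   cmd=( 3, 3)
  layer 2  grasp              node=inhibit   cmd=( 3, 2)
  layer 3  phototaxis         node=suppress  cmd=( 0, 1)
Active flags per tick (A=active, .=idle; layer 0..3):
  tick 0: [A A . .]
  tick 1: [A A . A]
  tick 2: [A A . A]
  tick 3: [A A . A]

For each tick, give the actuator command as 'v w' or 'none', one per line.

tick 0:
  [0] dock on; wire := (3, 0)
  [1] back_away on (inhibit); wire := none
  [2] grasp off; pass none
  [3] phototaxis off; pass none
  output none
tick 1:
  [0] dock on; wire := (3, 0)
  [1] back_away on (inhibit); wire := none
  [2] grasp off; pass none
  [3] phototaxis on (suppress); wire := (0, 1)
  output (0, 1)
tick 2:
  [0] dock on; wire := (3, 0)
  [1] back_away on (inhibit); wire := none
  [2] grasp off; pass none
  [3] phototaxis on (suppress); wire := (0, 1)
  output (0, 1)
tick 3:
  [0] dock on; wire := (3, 0)
  [1] back_away on (inhibit); wire := none
  [2] grasp off; pass none
  [3] phototaxis on (suppress); wire := (0, 1)
  output (0, 1)

none
0 1
0 1
0 1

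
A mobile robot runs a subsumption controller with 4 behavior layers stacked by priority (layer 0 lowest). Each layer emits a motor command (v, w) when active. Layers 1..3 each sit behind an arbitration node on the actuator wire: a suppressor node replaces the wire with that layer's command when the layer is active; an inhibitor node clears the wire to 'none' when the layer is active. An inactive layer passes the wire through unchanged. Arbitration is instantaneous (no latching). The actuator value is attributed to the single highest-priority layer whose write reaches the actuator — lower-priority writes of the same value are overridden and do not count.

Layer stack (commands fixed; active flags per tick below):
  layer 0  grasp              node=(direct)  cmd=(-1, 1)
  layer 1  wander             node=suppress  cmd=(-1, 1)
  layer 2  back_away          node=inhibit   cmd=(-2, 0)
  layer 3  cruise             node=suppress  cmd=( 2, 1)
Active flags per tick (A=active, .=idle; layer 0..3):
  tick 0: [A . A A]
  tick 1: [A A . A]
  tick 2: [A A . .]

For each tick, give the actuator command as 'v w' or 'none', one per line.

2 1
2 1
-1 1

tick 0:
  L0 grasp: active, feeds wire = (-1, 1)
  L1 wander: idle → wire stays (-1, 1)
  L2 back_away: active, inhibitor → wire = none
  L3 cruise: active, suppressor → wire = (2, 1)
  actuator = (2, 1)
tick 1:
  L0 grasp: active, feeds wire = (-1, 1)
  L1 wander: active, suppressor → wire = (-1, 1)
  L2 back_away: idle → wire stays (-1, 1)
  L3 cruise: active, suppressor → wire = (2, 1)
  actuator = (2, 1)
tick 2:
  L0 grasp: active, feeds wire = (-1, 1)
  L1 wander: active, suppressor → wire = (-1, 1)
  L2 back_away: idle → wire stays (-1, 1)
  L3 cruise: idle → wire stays (-1, 1)
  actuator = (-1, 1)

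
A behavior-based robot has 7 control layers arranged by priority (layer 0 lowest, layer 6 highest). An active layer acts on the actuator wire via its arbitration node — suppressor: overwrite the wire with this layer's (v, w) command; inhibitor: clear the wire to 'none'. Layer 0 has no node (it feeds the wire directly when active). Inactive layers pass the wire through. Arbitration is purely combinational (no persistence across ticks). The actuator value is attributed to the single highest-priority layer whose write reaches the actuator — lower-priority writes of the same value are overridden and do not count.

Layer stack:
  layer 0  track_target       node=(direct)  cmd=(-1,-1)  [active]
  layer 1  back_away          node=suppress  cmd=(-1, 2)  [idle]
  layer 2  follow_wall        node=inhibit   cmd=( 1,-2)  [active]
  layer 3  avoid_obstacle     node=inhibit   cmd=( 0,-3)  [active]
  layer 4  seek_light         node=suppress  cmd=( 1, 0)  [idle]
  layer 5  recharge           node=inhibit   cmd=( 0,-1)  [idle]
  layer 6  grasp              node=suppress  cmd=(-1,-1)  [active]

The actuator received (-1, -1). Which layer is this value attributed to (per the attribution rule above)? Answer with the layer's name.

[0] track_target on; wire := (-1, -1)
[1] back_away off; pass (-1, -1)
[2] follow_wall on (inhibit); wire := none
[3] avoid_obstacle on (inhibit); wire := none
[4] seek_light off; pass none
[5] recharge off; pass none
[6] grasp on (suppress); wire := (-1, -1)
output (-1, -1)
last writer: layer 6 = grasp

grasp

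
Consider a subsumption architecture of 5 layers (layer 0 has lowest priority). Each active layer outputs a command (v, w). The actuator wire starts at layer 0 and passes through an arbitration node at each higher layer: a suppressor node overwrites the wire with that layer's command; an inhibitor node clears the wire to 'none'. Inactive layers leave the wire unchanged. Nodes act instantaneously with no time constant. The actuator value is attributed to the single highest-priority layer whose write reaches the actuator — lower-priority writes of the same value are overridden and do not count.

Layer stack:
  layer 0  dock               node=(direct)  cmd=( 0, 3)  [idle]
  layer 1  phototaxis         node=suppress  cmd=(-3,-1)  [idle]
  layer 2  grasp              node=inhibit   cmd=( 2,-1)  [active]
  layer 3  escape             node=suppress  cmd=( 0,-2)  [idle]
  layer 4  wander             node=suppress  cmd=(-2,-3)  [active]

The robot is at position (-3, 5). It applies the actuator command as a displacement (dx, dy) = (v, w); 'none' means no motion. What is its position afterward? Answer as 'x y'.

-5 2

[0] dock off; wire := none
[1] phototaxis off; pass none
[2] grasp on (inhibit); wire := none
[3] escape off; pass none
[4] wander on (suppress); wire := (-2, -3)
output (-2, -3)
position: (-3, 5) + (-2, -3) = (-5, 2)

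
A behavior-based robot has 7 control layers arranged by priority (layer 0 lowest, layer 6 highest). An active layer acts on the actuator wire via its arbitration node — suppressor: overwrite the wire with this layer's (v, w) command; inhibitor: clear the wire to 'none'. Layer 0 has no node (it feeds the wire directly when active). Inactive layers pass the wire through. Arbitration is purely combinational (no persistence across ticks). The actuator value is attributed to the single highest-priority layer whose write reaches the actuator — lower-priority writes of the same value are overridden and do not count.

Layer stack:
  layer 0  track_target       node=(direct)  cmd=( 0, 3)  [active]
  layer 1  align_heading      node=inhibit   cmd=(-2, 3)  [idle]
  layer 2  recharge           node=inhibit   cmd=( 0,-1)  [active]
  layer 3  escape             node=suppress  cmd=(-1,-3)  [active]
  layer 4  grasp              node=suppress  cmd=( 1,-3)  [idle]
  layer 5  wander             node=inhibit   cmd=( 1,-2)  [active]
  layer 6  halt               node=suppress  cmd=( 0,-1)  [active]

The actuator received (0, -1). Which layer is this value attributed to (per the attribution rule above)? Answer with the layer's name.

halt

[0] track_target on; wire := (0, 3)
[1] align_heading off; pass (0, 3)
[2] recharge on (inhibit); wire := none
[3] escape on (suppress); wire := (-1, -3)
[4] grasp off; pass (-1, -3)
[5] wander on (inhibit); wire := none
[6] halt on (suppress); wire := (0, -1)
output (0, -1)
last writer: layer 6 = halt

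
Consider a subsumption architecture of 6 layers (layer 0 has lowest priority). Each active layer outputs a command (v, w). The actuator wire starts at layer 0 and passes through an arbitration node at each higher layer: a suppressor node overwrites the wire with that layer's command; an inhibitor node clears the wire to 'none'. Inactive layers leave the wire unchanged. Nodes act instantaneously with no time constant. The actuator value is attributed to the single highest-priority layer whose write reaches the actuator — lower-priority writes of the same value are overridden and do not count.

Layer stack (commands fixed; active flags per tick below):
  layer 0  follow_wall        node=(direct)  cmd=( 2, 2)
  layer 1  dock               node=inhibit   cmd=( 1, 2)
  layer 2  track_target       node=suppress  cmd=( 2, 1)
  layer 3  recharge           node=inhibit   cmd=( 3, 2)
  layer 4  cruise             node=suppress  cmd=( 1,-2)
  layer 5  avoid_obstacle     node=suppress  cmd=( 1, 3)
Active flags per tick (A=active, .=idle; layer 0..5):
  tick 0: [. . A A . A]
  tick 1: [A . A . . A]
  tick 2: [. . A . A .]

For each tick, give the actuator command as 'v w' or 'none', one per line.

tick 0:
  layer 0 (follow_wall) idle — none
  layer 1 (dock) idle — unchanged: none
  layer 2 (track_target) active — suppresses: (2, 1)
  layer 3 (recharge) active — inhibits: none
  layer 4 (cruise) idle — unchanged: none
  layer 5 (avoid_obstacle) active — suppresses: (1, 3)
  → actuator (1, 3)
tick 1:
  layer 0 (follow_wall) active — direct: (2, 2)
  layer 1 (dock) idle — unchanged: (2, 2)
  layer 2 (track_target) active — suppresses: (2, 1)
  layer 3 (recharge) idle — unchanged: (2, 1)
  layer 4 (cruise) idle — unchanged: (2, 1)
  layer 5 (avoid_obstacle) active — suppresses: (1, 3)
  → actuator (1, 3)
tick 2:
  layer 0 (follow_wall) idle — none
  layer 1 (dock) idle — unchanged: none
  layer 2 (track_target) active — suppresses: (2, 1)
  layer 3 (recharge) idle — unchanged: (2, 1)
  layer 4 (cruise) active — suppresses: (1, -2)
  layer 5 (avoid_obstacle) idle — unchanged: (1, -2)
  → actuator (1, -2)

1 3
1 3
1 -2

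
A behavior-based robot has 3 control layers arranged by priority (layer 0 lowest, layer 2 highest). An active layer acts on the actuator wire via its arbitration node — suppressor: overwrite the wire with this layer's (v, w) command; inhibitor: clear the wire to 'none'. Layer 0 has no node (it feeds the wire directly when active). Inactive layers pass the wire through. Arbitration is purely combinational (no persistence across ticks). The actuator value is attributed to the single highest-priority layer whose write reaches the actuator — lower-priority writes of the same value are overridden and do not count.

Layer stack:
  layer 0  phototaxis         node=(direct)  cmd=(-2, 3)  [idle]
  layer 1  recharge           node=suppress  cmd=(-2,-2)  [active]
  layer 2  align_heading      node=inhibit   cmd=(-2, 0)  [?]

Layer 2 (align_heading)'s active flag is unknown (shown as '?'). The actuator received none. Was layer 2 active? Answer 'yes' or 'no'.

yes

If layer 2 is active=yes:
  actuator would be none
If layer 2 is active=no:
  actuator would be (-2, -2)
Observed none, so layer 2 was active.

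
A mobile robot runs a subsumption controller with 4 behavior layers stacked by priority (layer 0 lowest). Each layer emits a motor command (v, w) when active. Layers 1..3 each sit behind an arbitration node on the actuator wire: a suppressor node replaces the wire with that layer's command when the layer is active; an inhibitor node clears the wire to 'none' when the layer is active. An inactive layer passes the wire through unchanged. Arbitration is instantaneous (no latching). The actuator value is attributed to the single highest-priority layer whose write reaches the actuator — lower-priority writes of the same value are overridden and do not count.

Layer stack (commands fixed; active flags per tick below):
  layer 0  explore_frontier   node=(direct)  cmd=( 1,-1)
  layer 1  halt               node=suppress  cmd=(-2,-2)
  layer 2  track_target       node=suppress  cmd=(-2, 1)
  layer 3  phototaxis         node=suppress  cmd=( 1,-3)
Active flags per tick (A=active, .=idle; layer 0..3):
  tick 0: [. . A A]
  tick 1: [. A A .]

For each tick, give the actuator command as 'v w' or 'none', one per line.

1 -3
-2 1

tick 0:
  L0 explore_frontier: idle → wire = none
  L1 halt: idle → wire stays none
  L2 track_target: active, suppressor → wire = (-2, 1)
  L3 phototaxis: active, suppressor → wire = (1, -3)
  actuator = (1, -3)
tick 1:
  L0 explore_frontier: idle → wire = none
  L1 halt: active, suppressor → wire = (-2, -2)
  L2 track_target: active, suppressor → wire = (-2, 1)
  L3 phototaxis: idle → wire stays (-2, 1)
  actuator = (-2, 1)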